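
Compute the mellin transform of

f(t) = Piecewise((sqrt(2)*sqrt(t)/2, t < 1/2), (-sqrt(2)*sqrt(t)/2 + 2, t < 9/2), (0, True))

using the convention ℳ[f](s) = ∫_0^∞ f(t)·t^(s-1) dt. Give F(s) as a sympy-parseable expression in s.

(9**s*s + 2*9**s - 2*s - 2)/(2**s*s*(2*s + 1))
  Re(s) > -1/2

back out the common scale on t: sqrt(t) on [0, 1/4); 2 - sqrt(t) on [1/4, 9/4)
undo the power substitution: t on [0, 1/2); 2 - t on [1/2, 3/2)
split f at 1/2: ℳ[f](s) collects 2 kernel integrals
on [0, 1/2) integrate f = sqrt(2)*sqrt(t)/2 against the kernel
[1/2, 9/2) adds the kernel integral of (-sqrt(2)*sqrt(t)/2 + 2)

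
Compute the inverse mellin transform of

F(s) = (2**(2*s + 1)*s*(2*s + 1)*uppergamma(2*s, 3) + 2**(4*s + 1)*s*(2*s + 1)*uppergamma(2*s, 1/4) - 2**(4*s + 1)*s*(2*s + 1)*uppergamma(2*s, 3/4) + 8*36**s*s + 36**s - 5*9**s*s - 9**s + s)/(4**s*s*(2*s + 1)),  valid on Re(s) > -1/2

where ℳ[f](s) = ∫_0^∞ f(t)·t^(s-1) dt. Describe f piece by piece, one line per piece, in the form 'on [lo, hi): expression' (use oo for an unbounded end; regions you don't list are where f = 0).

undo the power substitution: t on [0, 1/2); exp(-t/2) on [1/2, 3/2); t + 1 on [3/2, 3); …
breakpoints 1/4, 9/4, 9: one integral from each of the 4 segments
between 0 and 1/4 the integrand is sqrt(t)·t^(s-1)
the [1/4, 9/4) slice contributes ∫ exp(-sqrt(t)/2)·t^(s-1) dt
∫ over [9/4, 9) of (sqrt(t) + 1)·t^(s-1) joins the sum
segment 9 to ∞ holds exp(-sqrt(t)); add its integral

on [0, 1/4): sqrt(t)
on [1/4, 9/4): exp(-sqrt(t)/2)
on [9/4, 9): sqrt(t) + 1
on [9, oo): exp(-sqrt(t))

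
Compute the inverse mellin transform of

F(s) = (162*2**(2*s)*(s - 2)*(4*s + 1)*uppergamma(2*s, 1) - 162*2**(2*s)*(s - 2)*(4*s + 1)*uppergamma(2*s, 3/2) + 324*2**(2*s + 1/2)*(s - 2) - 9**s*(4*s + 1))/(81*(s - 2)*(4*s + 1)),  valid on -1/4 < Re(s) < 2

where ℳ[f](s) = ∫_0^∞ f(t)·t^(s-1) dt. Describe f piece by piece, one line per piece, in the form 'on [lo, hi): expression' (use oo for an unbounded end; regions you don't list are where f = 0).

strip the power substitution: sqrt(t) on [0, 2); exp(-t/2) on [2, 3); t**(-4) on [3, ∞)
slice at 4, 9, transform all 3 pieces, and sum them
segment [0, 4) carries t**(1/4); integrate it
the [4, 9) slice contributes ∫ exp(-sqrt(t)/2)·t^(s-1) dt
between 9 and ∞ the integrand is t**(-2)·t^(s-1)

on [0, 4): t**(1/4)
on [4, 9): exp(-sqrt(t)/2)
on [9, oo): t**(-2)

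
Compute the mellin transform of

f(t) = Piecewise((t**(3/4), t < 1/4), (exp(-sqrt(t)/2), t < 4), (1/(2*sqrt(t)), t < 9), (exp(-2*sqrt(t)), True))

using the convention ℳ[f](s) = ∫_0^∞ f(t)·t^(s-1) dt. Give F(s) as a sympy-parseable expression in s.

reversing the power substitution: t**(3/2) on [0, 1/2); exp(-t/2) on [1/2, 2); 1/(2*t) on [2, 3); …
f breaks at 1/4, 4, 9 into 4 integrals to sum
over [0, 1/4), the kernel integral of t**(3/4) enters the sum
∫ exp(-sqrt(t)/2)·t^(s-1) over [1/4, 4)
between 4 and 9 the integrand is 1/(2*sqrt(t))·t^(s-1)
on [9, ∞): add ∫ exp(-2*sqrt(t))·t^(s-1) dt

(2*1296**s*(4*s + 3) + 12*576**s*(2*s - 1)*(4*s + 3)*uppergamma(2*s, 1/4) - 12*576**s*(2*s - 1)*(4*s + 3)*uppergamma(2*s, 1) - 3*576**s*(4*s + 3) + 12*6**(2*s)*(2*s - 1)*(4*s + 3)*uppergamma(2*s, 6) + 6*sqrt(2)*6**(2*s)*(2*s - 1))/(6*144**s*(2*s - 1)*(4*s + 3))
  Re(s) > -3/4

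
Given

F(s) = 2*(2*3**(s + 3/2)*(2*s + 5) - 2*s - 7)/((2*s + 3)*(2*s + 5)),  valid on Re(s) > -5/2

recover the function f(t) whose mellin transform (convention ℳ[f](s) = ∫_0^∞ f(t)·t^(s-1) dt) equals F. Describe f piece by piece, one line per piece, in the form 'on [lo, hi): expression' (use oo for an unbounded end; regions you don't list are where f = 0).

the shared t-power comes off first: t**2 on [0, 1); 2*t on [1, 3)
peel off the shared t-power: t**(3/2) on [0, 1); 2*sqrt(t) on [1, 3)
f breaks at 1 into 2 integrals to sum
over [0, 1), the kernel integral of t**(5/2) enters the sum
the [1, 3) slice contributes ∫ 2*t**(3/2)·t^(s-1) dt

on [0, 1): t**(5/2)
on [1, 3): 2*t**(3/2)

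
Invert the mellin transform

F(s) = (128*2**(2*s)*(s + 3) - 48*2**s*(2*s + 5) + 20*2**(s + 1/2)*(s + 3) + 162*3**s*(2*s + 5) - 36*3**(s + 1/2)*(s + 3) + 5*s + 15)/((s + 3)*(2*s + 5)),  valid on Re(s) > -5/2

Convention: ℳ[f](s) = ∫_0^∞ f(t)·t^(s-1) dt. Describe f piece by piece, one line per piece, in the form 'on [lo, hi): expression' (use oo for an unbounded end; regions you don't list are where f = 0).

breakpoints 1, 2, 3: one integral from each of the 4 segments
between 0 and 1 the integrand is 5*t**(5/2)·t^(s-1)
[1, 2) adds the kernel integral of 5*t**(5/2)/2
between 2 and 3 the integrand is 6*t**3·t^(s-1)
on [3, 4): add ∫ 2*t**(5/2)·t^(s-1) dt

on [0, 1): 5*t**(5/2)
on [1, 2): 5*t**(5/2)/2
on [2, 3): 6*t**3
on [3, 4): 2*t**(5/2)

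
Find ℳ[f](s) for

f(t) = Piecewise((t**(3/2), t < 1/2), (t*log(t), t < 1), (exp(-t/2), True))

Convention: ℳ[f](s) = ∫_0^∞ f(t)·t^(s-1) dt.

(2*2**(2*s)*(2*s + 3)*(s**2 + 2*s + 1)*uppergamma(s, 1/2) - 2*2**s*(2*s + 3) + s*(2*s + 3)*log(2) + 2*s + (2*s + 3)*log(2) + sqrt(2)*(s**2 + 2*s + 1) + 3)/(2*2**s*(2*s + 3)*(s**2 + 2*s + 1))
  Re(s) > -3/2

f breaks at 1/2, 1 into 3 integrals to sum
[0, 1/2) adds the kernel integral of t**(3/2)
between 1/2 and 1 the integrand is t*log(t)·t^(s-1)
segment 1 to ∞ holds exp(-t/2); add its integral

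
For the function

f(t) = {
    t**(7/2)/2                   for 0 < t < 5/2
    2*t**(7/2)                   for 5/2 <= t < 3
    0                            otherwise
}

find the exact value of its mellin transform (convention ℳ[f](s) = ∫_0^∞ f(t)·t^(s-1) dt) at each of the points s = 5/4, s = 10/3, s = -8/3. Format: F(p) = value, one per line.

F(5/4) = -1875*2**(1/4)*5**(3/4)/304 + 648*3**(3/4)/19
F(10/3) = -140625*2**(1/6)*5**(5/6)/5248 + 8748*3**(5/6)/41
F(-8/3) = -9*2**(1/6)*5**(5/6)/10 + 12*3**(5/6)/5

split f at 5/2: ℳ[f](s) collects 2 kernel integrals
between 0 and 5/2 the integrand is t**(7/2)/2·t^(s-1)
segment 5/2 to 3 holds 2*t**(7/2); add its integral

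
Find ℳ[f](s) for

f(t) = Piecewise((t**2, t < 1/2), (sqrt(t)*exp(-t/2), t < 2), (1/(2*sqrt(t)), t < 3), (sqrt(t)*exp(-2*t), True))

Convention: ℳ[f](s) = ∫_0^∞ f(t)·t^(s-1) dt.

12**(1/2 - s)*(-8*2**(2*s)*6**(s + 1/2)*(s + 2)*(2*s - 1)*uppergamma(s + 1/2, 1) - 4*2**(2*s)*6**(s + 1/2)*(s + 2) + 4*24**(s + 1/2)*(s + 2)*(2*s - 1)*uppergamma(s + 1/2, 1/4) + 8*6**(2*s)*(s + 2) + 4*6**(s + 1/2)*(s + 2)*(2*s - 1)*uppergamma(s + 1/2, 6) + sqrt(2)*6**(s + 1/2)*(2*s - 1))/(48*(s + 2)*(2*s - 1))
  Re(s) > -2

strip the shared t-power: t**(3/2) on [0, 1/2); exp(-t/2) on [1/2, 2); 1/(2*t) on [2, 3); …
treat the 4 regions marked off by 1/2, 2, 3 separately and sum
on [0, 1/2): add ∫ t**2·t^(s-1) dt
piece [1/2, 2): integrate sqrt(t)*exp(-t/2) against the kernel
the [2, 3) slice contributes ∫ 1/(2*sqrt(t))·t^(s-1) dt
over [3, ∞), the kernel integral of sqrt(t)*exp(-2*t) enters the sum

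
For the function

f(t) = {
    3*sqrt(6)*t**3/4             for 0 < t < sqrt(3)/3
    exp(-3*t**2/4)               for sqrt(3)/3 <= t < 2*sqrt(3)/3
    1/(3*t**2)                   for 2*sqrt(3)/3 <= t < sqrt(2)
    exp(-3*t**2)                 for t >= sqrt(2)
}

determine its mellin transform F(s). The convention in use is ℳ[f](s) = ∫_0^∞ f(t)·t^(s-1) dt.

(sqrt(2)/6)**s*(-6*2**s*6**(s/2)*(s - 2)*(s + 3)*uppergamma(s/2, 1) + 6*6**(s/2)*(s - 2)*(s + 3)*uppergamma(s/2, 6) + 3*sqrt(2)*6**(s/2)*(s - 2) + 2*6**s*(s + 3) + 6*(2*sqrt(6))**s*(s - 2)*(s + 3)*uppergamma(s/2, 1/4) - 3*(2*sqrt(6))**s*(s + 3))/(12*(s - 2)*(s + 3))
  Re(s) > -3

remove the power substitution first: 3*sqrt(6)*t**(3/2)/4 on [0, 1/3); exp(-3*t/4) on [1/3, 4/3); 1/(3*t) on [4/3, 2); …
strip the common scale on t: t**(3/2) on [0, 1/2); exp(-t/2) on [1/2, 2); 1/(2*t) on [2, 3); …
cuts at sqrt(3)/3, 2*sqrt(3)/3, sqrt(2): linearity sums the 4 kernel integrals
the [0, sqrt(3)/3) slice contributes ∫ 3*sqrt(6)*t**3/4·t^(s-1) dt
between sqrt(3)/3 and 2*sqrt(3)/3 the integrand is exp(-3*t**2/4)·t^(s-1)
on [2*sqrt(3)/3, sqrt(2)): add ∫ 1/(3*t**2)·t^(s-1) dt
segment sqrt(2) to ∞ holds exp(-3*t**2); add its integral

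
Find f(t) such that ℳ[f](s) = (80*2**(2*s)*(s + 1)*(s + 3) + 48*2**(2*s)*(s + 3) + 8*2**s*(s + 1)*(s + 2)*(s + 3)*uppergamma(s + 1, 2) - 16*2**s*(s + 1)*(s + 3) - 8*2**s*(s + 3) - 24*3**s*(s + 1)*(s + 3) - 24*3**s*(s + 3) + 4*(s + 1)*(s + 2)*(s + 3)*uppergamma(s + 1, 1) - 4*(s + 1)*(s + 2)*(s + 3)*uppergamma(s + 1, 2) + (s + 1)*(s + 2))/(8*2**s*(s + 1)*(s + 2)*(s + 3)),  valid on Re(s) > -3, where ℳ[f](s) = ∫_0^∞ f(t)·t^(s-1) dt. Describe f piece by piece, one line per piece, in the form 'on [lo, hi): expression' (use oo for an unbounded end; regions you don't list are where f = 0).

on [0, 1/2): t**3
on [1/2, 1): t*exp(-2*t)
on [1, 3/2): t*(t + 1)
on [3/2, 2): t*(t + 3)
on [2, oo): t*exp(-t)

peel off the shared t-power: t**4 on [0, 1/2); t**2*exp(-2*t) on [1/2, 1); t**2*(t + 1) on [1, 3/2); …
back out the shared t-power: t**2 on [0, 1/2); exp(-2*t) on [1/2, 1); t + 1 on [1, 3/2); …
along the cuts 1/2, 1, 3/2, 2, ℳ[f](s) splits into 5 integrals
between 0 and 1/2 the integrand is t**3·t^(s-1)
∫ t*exp(-2*t)·t^(s-1) over [1/2, 1)
∫ over [1, 3/2) of t*(t + 1)·t^(s-1) joins the sum
[3/2, 2) adds the kernel integral of t*(t + 3)
over [2, ∞), the kernel integral of t*exp(-t) enters the sum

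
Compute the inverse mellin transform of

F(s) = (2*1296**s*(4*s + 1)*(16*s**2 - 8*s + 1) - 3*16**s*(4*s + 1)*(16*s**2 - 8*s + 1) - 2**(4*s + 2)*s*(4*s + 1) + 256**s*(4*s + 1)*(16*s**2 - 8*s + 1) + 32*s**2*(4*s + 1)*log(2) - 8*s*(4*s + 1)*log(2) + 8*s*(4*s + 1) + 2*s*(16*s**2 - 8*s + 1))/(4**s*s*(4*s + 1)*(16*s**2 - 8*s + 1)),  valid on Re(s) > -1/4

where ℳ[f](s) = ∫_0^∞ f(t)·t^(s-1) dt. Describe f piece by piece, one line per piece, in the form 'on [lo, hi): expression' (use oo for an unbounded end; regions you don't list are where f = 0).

on [0, 1/4): sqrt(2)*t**(1/4)/2
on [1/4, 4): sqrt(2)*log(sqrt(2)*t**(1/4)/2)/t**(1/4)
on [4, 64): 3
on [64, 324): 2

remove the power substitution first: sqrt(2)*sqrt(t)/2 on [0, 1/2); sqrt(2)*log(sqrt(2)*sqrt(t)/2)/sqrt(t) on [1/2, 2); 3 on [2, 8); …
strip the common scale on t: sqrt(t) on [0, 1/4); log(sqrt(t))/sqrt(t) on [1/4, 1); 3 on [1, 4); …
strip the power substitution: t on [0, 1/2); log(t)/t on [1/2, 1); 3 on [1, 2); …
split f at 1/4, 4, 64: ℳ[f](s) collects 4 kernel integrals
on [0, 1/4) integrate f = sqrt(2)*t**(1/4)/2 against the kernel
[1/4, 4) adds the kernel integral of sqrt(2)*log(sqrt(2)*t**(1/4)/2)/t**(1/4)
[4, 64) adds the kernel integral of 3
[64, 324) adds the kernel integral of 2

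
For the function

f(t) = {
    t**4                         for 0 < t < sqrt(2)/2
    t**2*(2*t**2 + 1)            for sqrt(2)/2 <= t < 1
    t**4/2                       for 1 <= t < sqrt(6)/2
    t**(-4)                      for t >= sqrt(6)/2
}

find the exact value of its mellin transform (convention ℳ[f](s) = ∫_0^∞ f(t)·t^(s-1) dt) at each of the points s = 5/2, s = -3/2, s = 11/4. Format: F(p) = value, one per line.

F(5/2) = 2**(3/4)*(-70 + 424*2**(1/4) + 659*3**(1/4))/1872
F(-3/2) = 2**(3/4)*(-6534 + 1051*3**(1/4) + 7722*2**(1/4))/5940
F(11/4) = 2**(5/8)*(-730 + 4440*2**(3/8) + 8037*3**(3/8))/20520

strip the power substitution: t**2 on [0, 1/2); t*(2*t + 1) on [1/2, 1); t**2/2 on [1, 3/2); …
peel off the shared t-power: t on [0, 1/2); 2*t + 1 on [1/2, 1); t/2 on [1, 3/2); …
split f at sqrt(2)/2, 1, sqrt(6)/2: ℳ[f](s) collects 4 kernel integrals
on [0, sqrt(2)/2): add ∫ t**4·t^(s-1) dt
segment sqrt(2)/2 to 1 holds t**2*(2*t**2 + 1); add its integral
on [1, sqrt(6)/2) integrate f = t**4/2 against the kernel
∫ t**(-4)·t^(s-1) over [sqrt(6)/2, ∞)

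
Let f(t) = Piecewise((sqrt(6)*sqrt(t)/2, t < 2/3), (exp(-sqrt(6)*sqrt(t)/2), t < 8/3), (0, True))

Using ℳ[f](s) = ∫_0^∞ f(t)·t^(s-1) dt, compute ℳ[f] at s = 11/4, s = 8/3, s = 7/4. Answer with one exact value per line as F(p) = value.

the common scale on t comes off first: sqrt(t) on [0, 1); exp(-sqrt(t)) on [1, 4)
remove the power substitution first: t on [0, 1); exp(-t) on [1, 2)
linearity at 2/3 turns ℳ[f](s) into 2 summed integrals
∫ sqrt(6)*sqrt(t)/2·t^(s-1) over [0, 2/3)
on [2/3, 8/3): add ∫ exp(-sqrt(6)*sqrt(t)/2)·t^(s-1) dt

F(11/4) = 2**(3/4)*3**(1/4)*(-105170*sqrt(2) + (-12285*sqrt(pi)*erfc(sqrt(2)) + 64 + 12285*sqrt(pi)*erfc(1))*exp(2) + 49790*E)*exp(-2)/1404
F(8/3) = 8*12**(1/3)*(-19*uppergamma(16/3, 2) + 3 + 19*uppergamma(16/3, 1))/513
F(7/4) = 2**(3/4)*3**(1/4)*(-918*sqrt(2) + (-135*sqrt(pi)*erfc(sqrt(2)) + 16 + 135*sqrt(pi)*erfc(1))*exp(2) + 522*E)*exp(-2)/162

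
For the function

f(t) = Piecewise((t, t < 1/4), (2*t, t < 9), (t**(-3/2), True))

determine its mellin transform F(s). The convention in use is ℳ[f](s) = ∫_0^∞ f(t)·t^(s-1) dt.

strip the shared t-power: 1 on [0, 1/4); 2 on [1/4, 9); t**(-5/2) on [9, ∞)
undo the power substitution: 1 on [0, 1/2); 2 on [1/2, 3); t**(-5) on [3, ∞)
the shared t-power comes off first: t on [0, 1/2); 2*t on [1/2, 3); t**(-4) on [3, ∞)
linearity at 1/4, 9 turns ℳ[f](s) into 3 summed integrals
over [0, 1/4), the kernel integral of t enters the sum
on [1/4, 9) integrate f = 2*t against the kernel
for t in [9, ∞): the term is ∫ t**(-3/2)·t^(s-1)

(3880*6**(2*s)*s - 5840*6**(2*s) - 54*s + 81)/(108*2**(2*s)*(2*s**2 - s - 3))
  -1 < Re(s) < 3/2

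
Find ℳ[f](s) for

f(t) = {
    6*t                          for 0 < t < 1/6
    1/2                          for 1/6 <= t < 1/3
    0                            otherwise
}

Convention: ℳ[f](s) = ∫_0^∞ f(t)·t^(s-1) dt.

remove the common scale on t first: 2*t on [0, 1/2); 1/2 on [1/2, 1)
invert the common scale on t to get t on [0, 1); 1/2 on [1, 2)
slice at 1/6, transform all 2 pieces, and sum them
between 0 and 1/6 the integrand is 6*t·t^(s-1)
for t in [1/6, 1/3): the term is ∫ 1/2·t^(s-1)

(2**s*(s + 1) + s - 1)/(2*6**s*s*(s + 1))
  Re(s) > -1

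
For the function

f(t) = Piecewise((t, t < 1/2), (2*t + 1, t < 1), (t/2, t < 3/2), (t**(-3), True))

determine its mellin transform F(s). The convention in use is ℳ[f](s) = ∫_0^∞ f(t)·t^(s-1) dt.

(270*2**s*s**2 - 702*2**s*s - 324*2**s + 49*3**s*s**2 - 275*3**s*s - 162*s**2 + 378*s + 324)/(108*2**s*s*(s**2 - 2*s - 3))
  -1 < Re(s) < 3

integrate the 4 segments split at 1/2, 1, 3/2, then add the results
piece [0, 1/2): integrate t against the kernel
on [1/2, 1) integrate f = (2*t + 1) against the kernel
for t in [1, 3/2): the term is ∫ t/2·t^(s-1)
segment 3/2 to ∞ holds t**(-3); add its integral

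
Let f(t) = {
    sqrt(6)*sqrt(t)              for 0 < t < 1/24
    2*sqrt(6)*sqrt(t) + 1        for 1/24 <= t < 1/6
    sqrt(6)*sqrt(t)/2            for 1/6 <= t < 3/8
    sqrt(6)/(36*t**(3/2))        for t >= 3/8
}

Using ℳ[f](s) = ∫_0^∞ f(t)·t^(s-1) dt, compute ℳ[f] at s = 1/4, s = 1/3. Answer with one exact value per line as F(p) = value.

F(1/4) = 2**(1/4)*3**(3/4)*(-630 + 167*sqrt(3) + 810*sqrt(2))/810
F(1/3) = 3**(2/3)*(-2268 + 727*3**(2/3) + 3024*2**(2/3))/3780

invert the common scale on t to get sqrt(3)*sqrt(t) on [0, 1/12); 2*sqrt(3)*sqrt(t) + 1 on [1/12, 1/3); sqrt(3)*sqrt(t)/2 on [1/3, 3/4); …
reversing the common scale on t: sqrt(t) on [0, 1/4); 2*sqrt(t) + 1 on [1/4, 1); sqrt(t)/2 on [1, 9/4); …
peel off the power substitution: t on [0, 1/2); 2*t + 1 on [1/2, 1); t/2 on [1, 3/2); …
f breaks at 1/24, 1/6, 3/8 into 4 integrals to sum
on [0, 1/24): add ∫ sqrt(6)*sqrt(t)·t^(s-1) dt
piece [1/24, 1/6): integrate (2*sqrt(6)*sqrt(t) + 1) against the kernel
segment [1/6, 3/8) carries sqrt(6)*sqrt(t)/2; integrate it
between 3/8 and ∞ the integrand is sqrt(6)/(36*t**(3/2))·t^(s-1)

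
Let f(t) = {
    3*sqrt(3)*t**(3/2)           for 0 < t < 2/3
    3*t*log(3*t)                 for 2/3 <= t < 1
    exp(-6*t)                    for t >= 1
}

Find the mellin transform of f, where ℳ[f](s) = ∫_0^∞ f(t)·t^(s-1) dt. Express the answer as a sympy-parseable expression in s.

(-12**s*s*(2*s + 3)*log(4) - 12**s*(2*s + 3)*log(4) + 12**s*(4*s + 6) + 12**s*sqrt(2)*(4*s**2 + 8*s + 4) + 3*18**s*s*(2*s + 3)*log(3) + 18**s*(-6*s - 9) + 3*18**s*(2*s + 3)*log(3) + 3**s*(2*s + 3)*(s**2 + 2*s + 1)*uppergamma(s, 6))/(18**s*(2*s + 3)*(s**2 + 2*s + 1))
  Re(s) > -3/2

the common scale on t comes off first: t**(3/2) on [0, 2); t*log(t) on [2, 3); exp(-2*t) on [3, ∞)
along the cuts 2/3, 1, ℳ[f](s) splits into 3 integrals
on [0, 2/3) integrate f = 3*sqrt(3)*t**(3/2) against the kernel
the [2/3, 1) slice contributes ∫ 3*t*log(3*t)·t^(s-1) dt
over [1, ∞), the kernel integral of exp(-6*t) enters the sum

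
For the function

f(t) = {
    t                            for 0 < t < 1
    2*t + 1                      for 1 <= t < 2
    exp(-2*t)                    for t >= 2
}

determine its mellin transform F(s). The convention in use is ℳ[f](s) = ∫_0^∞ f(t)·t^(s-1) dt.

along the cuts 1, 2, ℳ[f](s) splits into 3 integrals
for t in [0, 1): the term is ∫ t·t^(s-1)
segment [1, 2) carries (2*t + 1); integrate it
over [2, ∞), the kernel integral of exp(-2*t) enters the sum

(2**s*s*(s + 1)*uppergamma(s, 4) - 2*4**s*s - 4**s + 5*8**s*s + 8**s)/(4**s*s*(s + 1))
  Re(s) > -1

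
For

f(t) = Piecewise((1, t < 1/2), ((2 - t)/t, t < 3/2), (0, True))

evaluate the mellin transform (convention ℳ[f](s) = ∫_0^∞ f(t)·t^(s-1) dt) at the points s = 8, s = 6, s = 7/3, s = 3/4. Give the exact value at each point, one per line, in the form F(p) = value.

reversing the shared t-power: t on [0, 1/2); 2 - t on [1/2, 3/2)
f breaks at 1/2 into 2 integrals to sum
piece [0, 1/2): integrate 1 against the kernel
∫ (2 - t)/t·t^(s-1) over [1/2, 3/2)

F(8) = 24039/14336
F(6) = 2173/1920
F(7/3) = 3*2**(2/3)*(-5 + 12*3**(1/3))/56
F(3/4) = 2*2**(1/4)*(14 - 5*3**(3/4))/3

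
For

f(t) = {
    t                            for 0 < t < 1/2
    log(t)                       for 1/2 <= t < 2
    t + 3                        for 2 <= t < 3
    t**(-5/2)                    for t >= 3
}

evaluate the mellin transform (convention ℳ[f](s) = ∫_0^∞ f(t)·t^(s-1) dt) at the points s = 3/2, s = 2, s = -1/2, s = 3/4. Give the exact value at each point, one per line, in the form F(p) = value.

F(3/2) = sqrt(2)*(-1139 + 30*sqrt(2) + 270*log(2) + 864*sqrt(6))/180
F(2) = 2*sqrt(3)/3 + 17*log(2)/8 + 207/16
F(-1/2) = sqrt(2)*(-486*log(2) + sqrt(2) + 648)/162
F(3/4) = 2**(1/4)*(-436*sqrt(2) + 2*2**(3/4)*3**(1/4) + 65 + log(2**(42 + 84*sqrt(2))) + 180*6**(3/4))/63

linearity at 1/2, 2, 3 turns ℳ[f](s) into 4 summed integrals
segment [0, 1/2) carries t; integrate it
[1/2, 2) adds the kernel integral of log(t)
∫ (t + 3)·t^(s-1) over [2, 3)
the [3, ∞) slice contributes ∫ t**(-5/2)·t^(s-1) dt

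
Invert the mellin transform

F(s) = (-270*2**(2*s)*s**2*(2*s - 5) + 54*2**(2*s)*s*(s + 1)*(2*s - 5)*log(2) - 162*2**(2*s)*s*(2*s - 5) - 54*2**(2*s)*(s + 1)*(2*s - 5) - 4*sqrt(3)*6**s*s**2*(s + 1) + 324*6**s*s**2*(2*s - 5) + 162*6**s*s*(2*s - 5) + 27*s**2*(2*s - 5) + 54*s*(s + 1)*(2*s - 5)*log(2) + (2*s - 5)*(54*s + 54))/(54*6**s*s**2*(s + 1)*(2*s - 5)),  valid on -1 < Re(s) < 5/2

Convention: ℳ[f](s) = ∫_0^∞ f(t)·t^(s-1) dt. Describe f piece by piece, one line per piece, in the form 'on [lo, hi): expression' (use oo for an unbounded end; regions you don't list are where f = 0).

remove the common scale on t first: t on [0, 1/2); log(t) on [1/2, 2); t + 3 on [2, 3); …
treat the 4 regions marked off by 1/6, 2/3, 1 separately and sum
∫ over [0, 1/6) of 3*t·t^(s-1) joins the sum
on [1/6, 2/3): add ∫ log(3*t)·t^(s-1) dt
∫ (3*t + 3)·t^(s-1) over [2/3, 1)
segment [1, ∞) carries sqrt(3)/(27*t**(5/2)); integrate it

on [0, 1/6): 3*t
on [1/6, 2/3): log(3*t)
on [2/3, 1): 3*t + 3
on [1, oo): sqrt(3)/(27*t**(5/2))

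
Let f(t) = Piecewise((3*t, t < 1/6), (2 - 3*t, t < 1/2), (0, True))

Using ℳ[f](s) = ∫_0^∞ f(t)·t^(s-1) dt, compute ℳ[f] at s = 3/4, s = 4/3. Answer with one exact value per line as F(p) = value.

reversing the common scale on t: t on [0, 1/2); 2 - t on [1/2, 3/2)
breakpoints 1/6: one integral from each of the 2 segments
the [0, 1/6) slice contributes ∫ 3*t·t^(s-1) dt
piece [1/6, 1/2): integrate (2 - 3*t) against the kernel

F(3/4) = 6**(1/4)*(-22 + 19*3**(3/4))/63
F(4/3) = 6**(2/3)*(-5 + 12*3**(1/3))/168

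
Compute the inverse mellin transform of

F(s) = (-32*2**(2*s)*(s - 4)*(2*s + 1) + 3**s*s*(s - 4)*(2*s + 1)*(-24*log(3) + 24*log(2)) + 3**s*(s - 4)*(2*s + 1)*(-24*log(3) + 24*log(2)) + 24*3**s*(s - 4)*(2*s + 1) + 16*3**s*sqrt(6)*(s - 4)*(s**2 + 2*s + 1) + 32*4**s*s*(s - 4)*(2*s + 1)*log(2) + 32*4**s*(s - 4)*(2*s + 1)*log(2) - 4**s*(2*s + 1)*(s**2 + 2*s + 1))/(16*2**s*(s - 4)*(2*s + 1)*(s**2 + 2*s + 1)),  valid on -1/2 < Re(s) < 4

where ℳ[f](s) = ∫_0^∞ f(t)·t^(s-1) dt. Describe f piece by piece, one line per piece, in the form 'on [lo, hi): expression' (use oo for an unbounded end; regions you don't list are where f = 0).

f breaks at 3/2, 2 into 3 integrals to sum
∫ sqrt(t)·t^(s-1) over [0, 3/2)
between 3/2 and 2 the integrand is t*log(t)·t^(s-1)
piece [2, ∞): integrate t**(-4) against the kernel

on [0, 3/2): sqrt(t)
on [3/2, 2): t*log(t)
on [2, oo): t**(-4)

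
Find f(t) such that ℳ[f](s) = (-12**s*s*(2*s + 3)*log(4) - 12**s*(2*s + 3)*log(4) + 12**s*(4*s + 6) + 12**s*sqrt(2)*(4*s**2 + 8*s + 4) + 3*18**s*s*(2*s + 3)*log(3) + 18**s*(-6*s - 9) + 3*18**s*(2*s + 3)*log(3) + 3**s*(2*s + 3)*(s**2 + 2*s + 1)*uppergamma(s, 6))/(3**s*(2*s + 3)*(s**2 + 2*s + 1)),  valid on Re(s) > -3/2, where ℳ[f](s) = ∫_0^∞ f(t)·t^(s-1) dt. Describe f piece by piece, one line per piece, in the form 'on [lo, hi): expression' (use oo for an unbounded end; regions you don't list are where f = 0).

back out the common scale on t: t**(3/2) on [0, 2); t*log(t) on [2, 3); exp(-2*t) on [3, ∞)
summing 3 kernel integrals split by 4, 6 yields ℳ[f](s)
segment 0 to 4 holds sqrt(2)*t**(3/2)/4; add its integral
for t in [4, 6): the term is ∫ t*log(t/2)/2·t^(s-1)
on [6, ∞) integrate f = exp(-t) against the kernel

on [0, 4): sqrt(2)*t**(3/2)/4
on [4, 6): t*log(t/2)/2
on [6, oo): exp(-t)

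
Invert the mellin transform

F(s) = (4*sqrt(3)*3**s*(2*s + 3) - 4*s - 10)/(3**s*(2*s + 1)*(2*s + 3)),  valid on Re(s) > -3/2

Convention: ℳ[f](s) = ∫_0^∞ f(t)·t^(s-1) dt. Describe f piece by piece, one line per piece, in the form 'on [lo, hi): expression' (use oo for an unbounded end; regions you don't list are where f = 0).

invert the common scale on t to get t**(3/2) on [0, 1); 2*sqrt(t) on [1, 3)
cuts at 1/3: linearity sums the 2 kernel integrals
∫ over [0, 1/3) of 3*sqrt(3)*t**(3/2)·t^(s-1) joins the sum
the [1/3, 1) slice contributes ∫ 2*sqrt(3)*sqrt(t)·t^(s-1) dt

on [0, 1/3): 3*sqrt(3)*t**(3/2)
on [1/3, 1): 2*sqrt(3)*sqrt(t)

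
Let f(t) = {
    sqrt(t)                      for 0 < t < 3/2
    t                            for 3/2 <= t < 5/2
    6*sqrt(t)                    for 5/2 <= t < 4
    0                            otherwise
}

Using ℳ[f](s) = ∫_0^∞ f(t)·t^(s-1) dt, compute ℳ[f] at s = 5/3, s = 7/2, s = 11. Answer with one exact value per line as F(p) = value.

F(5/3) = -225*2**(5/6)*5**(1/6)/26 - 27*2**(1/3)*3**(2/3)/64 + 27*2**(5/6)*3**(1/6)/52 + 75*2**(1/3)*5**(2/3)/64 + 576*2**(1/3)/13
F(7/2) = -9*sqrt(6)/16 + 625*sqrt(10)/144 + 20907/64
F(11) = -146484375*sqrt(10)/23552 + 177147*sqrt(6)/47104 + 154793916757/35328

decompose at 3/2, 5/2; ℳ[f](s) sums the 3 pieces' integrals
∫ sqrt(t)·t^(s-1) over [0, 3/2)
segment [3/2, 5/2) carries t; integrate it
on [5/2, 4) integrate f = 6*sqrt(t) against the kernel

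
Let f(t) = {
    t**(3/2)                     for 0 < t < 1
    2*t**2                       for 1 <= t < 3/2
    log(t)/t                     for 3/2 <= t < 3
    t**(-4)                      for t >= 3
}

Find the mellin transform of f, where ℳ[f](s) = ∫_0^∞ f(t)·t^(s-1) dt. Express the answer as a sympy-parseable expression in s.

summing 4 kernel integrals split by 1, 3/2, 3 yields ℳ[f](s)
on [0, 1) integrate f = t**(3/2) against the kernel
the [1, 3/2) slice contributes ∫ 2*t**2·t^(s-1) dt
over [3/2, 3), the kernel integral of log(t)/t enters the sum
[3, ∞) adds the kernel integral of t**(-4)

(324*2**s*(s - 4)*(s + 2)*(s**2 - 2*s + 1) - 324*2**s*(s - 4)*(2*s + 3)*(s**2 - 2*s + 1) - 108*3**s*s*(s - 4)*(s + 2)*(2*s + 3)*log(3) + 108*3**s*s*(s - 4)*(s + 2)*(2*s + 3)*log(2) - 108*3**s*(s - 4)*(s + 2)*(2*s + 3)*log(2) + 108*3**s*(s - 4)*(s + 2)*(2*s + 3) + 108*3**s*(s - 4)*(s + 2)*(2*s + 3)*log(3) + 729*3**s*(s - 4)*(2*s + 3)*(s**2 - 2*s + 1) + 54*6**s*s*(s - 4)*(s + 2)*(2*s + 3)*log(3) - 54*6**s*(s - 4)*(s + 2)*(2*s + 3)*log(3) - 54*6**s*(s - 4)*(s + 2)*(2*s + 3) - 2*6**s*(s + 2)*(2*s + 3)*(s**2 - 2*s + 1))/(162*2**s*(s - 4)*(s + 2)*(2*s + 3)*(s**2 - 2*s + 1))
  -3/2 < Re(s) < 4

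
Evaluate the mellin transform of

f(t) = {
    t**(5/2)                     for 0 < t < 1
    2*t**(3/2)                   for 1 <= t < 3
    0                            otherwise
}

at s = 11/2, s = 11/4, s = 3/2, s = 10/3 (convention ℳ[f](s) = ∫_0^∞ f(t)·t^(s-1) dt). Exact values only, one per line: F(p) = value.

F(11/2) = 34983/56
F(11/4) = -100/357 + 648*3**(1/4)/17
F(3/2) = 211/12
F(10/3) = -246/1015 + 972*3**(5/6)/29

peel off the shared t-power: t**(3/2) on [0, 1); 2*sqrt(t) on [1, 3)
linearity at 1 turns ℳ[f](s) into 2 summed integrals
[0, 1) adds the kernel integral of t**(5/2)
for t in [1, 3): the term is ∫ 2*t**(3/2)·t^(s-1)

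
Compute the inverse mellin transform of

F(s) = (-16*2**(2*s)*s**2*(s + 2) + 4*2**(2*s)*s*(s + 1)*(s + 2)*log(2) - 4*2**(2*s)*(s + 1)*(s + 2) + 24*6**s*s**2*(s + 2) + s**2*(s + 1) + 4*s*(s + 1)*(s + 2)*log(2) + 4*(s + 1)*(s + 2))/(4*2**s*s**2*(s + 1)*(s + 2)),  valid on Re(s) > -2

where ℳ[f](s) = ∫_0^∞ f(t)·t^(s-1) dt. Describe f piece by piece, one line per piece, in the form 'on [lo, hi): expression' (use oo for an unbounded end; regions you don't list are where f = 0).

split f at 1/2, 2: ℳ[f](s) collects 3 kernel integrals
[0, 1/2) adds the kernel integral of t**2
for t in [1/2, 2): the term is ∫ log(t)·t^(s-1)
piece [2, 3): integrate 2*t against the kernel

on [0, 1/2): t**2
on [1/2, 2): log(t)
on [2, 3): 2*t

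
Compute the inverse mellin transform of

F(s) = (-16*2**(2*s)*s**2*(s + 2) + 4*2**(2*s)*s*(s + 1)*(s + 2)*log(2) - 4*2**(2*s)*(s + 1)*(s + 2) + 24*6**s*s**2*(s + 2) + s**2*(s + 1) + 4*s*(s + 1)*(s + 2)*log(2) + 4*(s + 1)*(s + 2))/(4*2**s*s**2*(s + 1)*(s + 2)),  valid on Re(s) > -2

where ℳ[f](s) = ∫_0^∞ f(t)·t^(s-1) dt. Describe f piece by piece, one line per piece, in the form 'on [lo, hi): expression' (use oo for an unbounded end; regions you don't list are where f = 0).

on [0, 1/2): t**2
on [1/2, 2): log(t)
on [2, 3): 2*t

f breaks at 1/2, 2 into 3 integrals to sum
over [0, 1/2), the kernel integral of t**2 enters the sum
segment [1/2, 2) carries log(t); integrate it
segment [2, 3) carries 2*t; integrate it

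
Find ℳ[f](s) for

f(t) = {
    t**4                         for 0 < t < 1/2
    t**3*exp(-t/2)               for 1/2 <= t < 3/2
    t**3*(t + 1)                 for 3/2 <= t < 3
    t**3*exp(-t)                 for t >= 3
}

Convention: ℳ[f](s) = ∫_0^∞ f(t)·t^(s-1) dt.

(128*2**(2*s)*(s + 3)*(s + 4)*uppergamma(s + 3, 1/4) - 128*2**(2*s)*(s + 3)*(s + 4)*uppergamma(s + 3, 3/4) + 16*2**s*(s + 3)*(s + 4)*uppergamma(s + 3, 3) - 135*3**s*(s + 3) - 54*3**s + 1728*6**s*(s + 3) + 432*6**s + s + 3)/(16*2**s*(s + 3)*(s + 4))
  Re(s) > -4

remove the shared t-power first: t**2 on [0, 1/2); t*exp(-t/2) on [1/2, 3/2); t*(t + 1) on [3/2, 3); …
the shared t-power comes off first: t on [0, 1/2); exp(-t/2) on [1/2, 3/2); t + 1 on [3/2, 3); …
slice at 1/2, 3/2, 3, transform all 4 pieces, and sum them
segment 0 to 1/2 holds t**4; add its integral
between 1/2 and 3/2 the integrand is t**3*exp(-t/2)·t^(s-1)
[3/2, 3) adds the kernel integral of t**3*(t + 1)
segment 3 to ∞ holds t**3*exp(-t); add its integral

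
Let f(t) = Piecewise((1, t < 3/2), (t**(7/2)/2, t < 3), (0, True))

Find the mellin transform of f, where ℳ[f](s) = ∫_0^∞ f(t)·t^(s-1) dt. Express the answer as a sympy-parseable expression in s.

decompose at 3/2; ℳ[f](s) sums the 2 pieces' integrals
segment 0 to 3/2 holds 1; add its integral
the [3/2, 3) slice contributes ∫ t**(7/2)/2·t^(s-1) dt

(3**(s + 7/2)*s + (3/2)**s*(2*s + 7) - (3/2)**(s + 7/2)*s)/(s*(2*s + 7))
  Re(s) > 0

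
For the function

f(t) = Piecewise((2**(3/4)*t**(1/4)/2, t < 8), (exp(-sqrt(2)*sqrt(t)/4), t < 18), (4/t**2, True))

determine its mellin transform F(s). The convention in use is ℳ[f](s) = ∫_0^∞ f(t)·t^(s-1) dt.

reversing the common scale on t: t**(1/4) on [0, 4); exp(-sqrt(t)/2) on [4, 9); t**(-2) on [9, ∞)
reversing the power substitution: sqrt(t) on [0, 2); exp(-t/2) on [2, 3); t**(-4) on [3, ∞)
decompose at 8, 18; ℳ[f](s) sums the 3 pieces' integrals
over [0, 8), the kernel integral of 2**(3/4)*t**(1/4)/2 enters the sum
between 8 and 18 the integrand is exp(-sqrt(2)*sqrt(t)/4)·t^(s-1)
the [18, ∞) slice contributes ∫ 4/t**2·t^(s-1) dt

2**s*(324*2**(2*s + 1/2)*(s - 2) + 162*4**s*(s - 2)*(4*s + 1)*uppergamma(2*s, 1) - 162*4**s*(s - 2)*(4*s + 1)*uppergamma(2*s, 3/2) - 9**s*(4*s + 1))/(81*(s - 2)*(4*s + 1))
  -1/4 < Re(s) < 2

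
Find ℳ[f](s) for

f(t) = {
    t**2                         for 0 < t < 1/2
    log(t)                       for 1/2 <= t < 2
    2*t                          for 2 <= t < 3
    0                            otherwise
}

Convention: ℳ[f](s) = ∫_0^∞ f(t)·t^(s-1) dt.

(-16*2**(2*s)*s**2*(s + 2) + 4*2**(2*s)*s*(s + 1)*(s + 2)*log(2) - 4*2**(2*s)*(s + 1)*(s + 2) + 24*6**s*s**2*(s + 2) + s**2*(s + 1) + 4*s*(s + 1)*(s + 2)*log(2) + 4*(s + 1)*(s + 2))/(4*2**s*s**2*(s + 1)*(s + 2))
  Re(s) > -2

linearity at 1/2, 2 turns ℳ[f](s) into 3 summed integrals
over [0, 1/2), the kernel integral of t**2 enters the sum
∫ log(t)·t^(s-1) over [1/2, 2)
∫ 2*t·t^(s-1) over [2, 3)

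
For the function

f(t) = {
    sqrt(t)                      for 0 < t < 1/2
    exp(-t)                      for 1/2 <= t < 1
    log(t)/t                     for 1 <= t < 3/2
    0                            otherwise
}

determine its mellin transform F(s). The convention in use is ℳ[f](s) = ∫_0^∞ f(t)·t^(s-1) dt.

(3*2**s*(2*s + 1)*(s**2 - 2*s + 1)*uppergamma(s, 1/2) - 3*2**s*(2*s + 1)*(s**2 - 2*s + 1)*uppergamma(s, 1) + 3*2**s*(2*s + 1) + 3**s*s*(2*s + 1)*(-2*log(2) + 2*log(3)) - 2*3**s*(2*s + 1) + 3**s*(2*s + 1)*(-2*log(3) + 2*log(2)) + 3*sqrt(2)*(s**2 - 2*s + 1))/(3*2**s*(2*s + 1)*(s**2 - 2*s + 1))
  Re(s) > -1/2

summing 3 kernel integrals split by 1/2, 1 yields ℳ[f](s)
∫ sqrt(t)·t^(s-1) over [0, 1/2)
∫ over [1/2, 1) of exp(-t)·t^(s-1) joins the sum
segment 1 to 3/2 holds log(t)/t; add its integral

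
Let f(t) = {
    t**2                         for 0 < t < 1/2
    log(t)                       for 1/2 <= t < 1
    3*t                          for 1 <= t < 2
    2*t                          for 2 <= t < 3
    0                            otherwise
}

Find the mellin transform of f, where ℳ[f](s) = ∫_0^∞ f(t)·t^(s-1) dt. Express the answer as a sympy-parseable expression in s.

(8*2**(2*s)*s**3 + 16*2**(2*s)*s**2 - 12*2**s*s**3 - 28*2**s*s**2 - 12*2**s*s - 8*2**s + 24*6**s*s**3 + 48*6**s*s**2 + s**3 + 4*s**3*log(2) + 5*s**2 + 12*s**2*log(2) + 8*s*log(2) + 12*s + 8)/(4*2**s*s**2*(s**2 + 3*s + 2))
  Re(s) > -2

remove the shared t-power first: t on [0, 1/2); log(t)/t on [1/2, 1); 3 on [1, 2); …
cuts at 1/2, 1, 2: linearity sums the 4 kernel integrals
piece [0, 1/2): integrate t**2 against the kernel
between 1/2 and 1 the integrand is log(t)·t^(s-1)
segment [1, 2) carries 3*t; integrate it
[2, 3) adds the kernel integral of 2*t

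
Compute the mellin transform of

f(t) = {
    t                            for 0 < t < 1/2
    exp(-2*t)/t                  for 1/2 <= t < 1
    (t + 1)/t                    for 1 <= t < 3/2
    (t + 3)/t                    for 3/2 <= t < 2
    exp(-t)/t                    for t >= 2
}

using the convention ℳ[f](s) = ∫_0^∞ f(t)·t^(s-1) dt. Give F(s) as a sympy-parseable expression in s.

undo the shared t-power: t**2 on [0, 1/2); exp(-2*t) on [1/2, 1); t + 1 on [1, 3/2); …
decompose at 1/2, 1, 3/2, 2; ℳ[f](s) sums the 5 pieces' integrals
segment [0, 1/2) carries t; integrate it
the [1/2, 1) slice contributes ∫ exp(-2*t)/t·t^(s-1) dt
piece [1, 3/2): integrate (t + 1)/t against the kernel
∫ (t + 3)/t·t^(s-1) over [3/2, 2)
over [2, ∞), the kernel integral of exp(-t)/t enters the sum

(6*2**s*s*(s - 1)*(s + 1)*uppergamma(s - 1, 2) - 12*2**s*(s - 1)*(s + 1) - 6*2**s*(s + 1) - 8*3**s*(s - 1)*(s + 1) - 8*3**s*(s + 1) + 15*4**s*(s - 1)*(s + 1) + 9*4**s*(s + 1) + 12*s*(s - 1)*(s + 1)*uppergamma(s - 1, 1) - 12*s*(s - 1)*(s + 1)*uppergamma(s - 1, 2) + 3*s*(s - 1))/(6*2**s*s*(s - 1)*(s + 1))
  Re(s) > -1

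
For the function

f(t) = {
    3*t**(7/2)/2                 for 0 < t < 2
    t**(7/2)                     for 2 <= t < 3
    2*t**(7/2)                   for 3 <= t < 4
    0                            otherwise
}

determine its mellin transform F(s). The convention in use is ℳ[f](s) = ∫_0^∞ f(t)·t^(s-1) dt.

(2**(s + 7/2) - 2*3**(s + 7/2) + 4*4**(s + 7/2))/(2*s + 7)
  Re(s) > -7/2

linearity at 2, 3 turns ℳ[f](s) into 3 summed integrals
∫ over [0, 2) of 3*t**(7/2)/2·t^(s-1) joins the sum
segment 2 to 3 holds t**(7/2); add its integral
between 3 and 4 the integrand is 2*t**(7/2)·t^(s-1)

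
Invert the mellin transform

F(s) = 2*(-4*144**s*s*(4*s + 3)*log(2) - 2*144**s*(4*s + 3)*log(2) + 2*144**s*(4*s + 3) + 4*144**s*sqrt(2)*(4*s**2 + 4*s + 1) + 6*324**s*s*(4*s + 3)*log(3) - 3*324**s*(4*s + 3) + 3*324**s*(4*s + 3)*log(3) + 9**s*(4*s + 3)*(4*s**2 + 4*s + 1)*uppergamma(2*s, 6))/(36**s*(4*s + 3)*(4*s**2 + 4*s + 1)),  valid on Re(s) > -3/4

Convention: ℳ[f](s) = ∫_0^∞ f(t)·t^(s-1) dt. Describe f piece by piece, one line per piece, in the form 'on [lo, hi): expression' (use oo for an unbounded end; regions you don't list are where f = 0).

reversing the power substitution: t**(3/2) on [0, 2); t*log(t) on [2, 3); exp(-2*t) on [3, ∞)
decompose at 4, 9; ℳ[f](s) sums the 3 pieces' integrals
on [0, 4): add ∫ t**(3/4)·t^(s-1) dt
∫ sqrt(t)*log(sqrt(t))·t^(s-1) over [4, 9)
over [9, ∞), the kernel integral of exp(-2*sqrt(t)) enters the sum

on [0, 4): t**(3/4)
on [4, 9): sqrt(t)*log(sqrt(t))
on [9, oo): exp(-2*sqrt(t))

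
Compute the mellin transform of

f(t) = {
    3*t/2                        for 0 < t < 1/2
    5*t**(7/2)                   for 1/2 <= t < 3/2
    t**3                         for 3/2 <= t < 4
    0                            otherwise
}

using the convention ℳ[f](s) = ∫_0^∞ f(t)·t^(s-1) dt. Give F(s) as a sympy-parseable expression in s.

summing 3 kernel integrals split by 1/2, 3/2 yields ℳ[f](s)
∫ 3*t/2·t^(s-1) over [0, 1/2)
segment 1/2 to 3/2 holds 5*t**(7/2); add its integral
the [3/2, 4) slice contributes ∫ t**3·t^(s-1) dt

(512*2**(2*s)*(s + 1)*(2*s + 7) + 135*2**(1/2 - s)*3**(s + 1/2)*(s + 1)*(s + 3) - 5*2**(1/2 - s)*(s + 1)*(s + 3) - 27*3**s*(s + 1)*(2*s + 7)/2**s + 6*(s + 3)*(2*s + 7)/2**s)/(8*(s + 1)*(s + 3)*(2*s + 7))
  Re(s) > -1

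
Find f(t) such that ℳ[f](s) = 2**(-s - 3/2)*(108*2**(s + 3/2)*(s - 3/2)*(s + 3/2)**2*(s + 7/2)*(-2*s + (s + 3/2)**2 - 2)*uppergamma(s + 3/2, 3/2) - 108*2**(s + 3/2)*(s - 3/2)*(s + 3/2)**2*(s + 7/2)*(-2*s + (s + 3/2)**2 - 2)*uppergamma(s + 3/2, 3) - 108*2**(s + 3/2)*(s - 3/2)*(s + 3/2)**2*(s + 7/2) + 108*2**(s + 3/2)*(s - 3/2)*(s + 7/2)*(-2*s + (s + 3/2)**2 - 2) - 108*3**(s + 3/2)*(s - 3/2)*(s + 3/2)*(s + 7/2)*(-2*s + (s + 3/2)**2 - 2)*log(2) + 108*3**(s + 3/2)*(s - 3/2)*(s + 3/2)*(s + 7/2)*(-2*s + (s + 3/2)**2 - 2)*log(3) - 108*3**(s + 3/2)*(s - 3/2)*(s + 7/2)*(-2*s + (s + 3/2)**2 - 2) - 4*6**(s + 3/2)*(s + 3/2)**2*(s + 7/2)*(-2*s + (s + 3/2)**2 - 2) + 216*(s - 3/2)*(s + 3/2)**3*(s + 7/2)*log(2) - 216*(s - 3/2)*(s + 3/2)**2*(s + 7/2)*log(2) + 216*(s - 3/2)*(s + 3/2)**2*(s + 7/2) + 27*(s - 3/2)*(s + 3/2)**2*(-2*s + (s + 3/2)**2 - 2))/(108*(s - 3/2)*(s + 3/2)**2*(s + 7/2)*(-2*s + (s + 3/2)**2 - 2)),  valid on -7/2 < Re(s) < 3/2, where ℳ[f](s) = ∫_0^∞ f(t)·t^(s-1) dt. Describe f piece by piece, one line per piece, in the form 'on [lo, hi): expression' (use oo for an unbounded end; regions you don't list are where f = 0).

back out the shared t-power: t**3 on [0, 1/2); log(t) on [1/2, 1); t*log(t) on [1, 3/2); …
remove the shared t-power first: t**2 on [0, 1/2); log(t)/t on [1/2, 1); log(t) on [1, 3/2); …
slice at 1/2, 1, 3/2, 3, transform all 5 pieces, and sum them
[0, 1/2) adds the kernel integral of t**(7/2)
between 1/2 and 1 the integrand is sqrt(t)*log(t)·t^(s-1)
segment 1 to 3/2 holds t**(3/2)*log(t); add its integral
piece [3/2, 3): integrate t**(3/2)*exp(-t) against the kernel
piece [3, ∞): integrate t**(-3/2) against the kernel

on [0, 1/2): t**(7/2)
on [1/2, 1): sqrt(t)*log(t)
on [1, 3/2): t**(3/2)*log(t)
on [3/2, 3): t**(3/2)*exp(-t)
on [3, oo): t**(-3/2)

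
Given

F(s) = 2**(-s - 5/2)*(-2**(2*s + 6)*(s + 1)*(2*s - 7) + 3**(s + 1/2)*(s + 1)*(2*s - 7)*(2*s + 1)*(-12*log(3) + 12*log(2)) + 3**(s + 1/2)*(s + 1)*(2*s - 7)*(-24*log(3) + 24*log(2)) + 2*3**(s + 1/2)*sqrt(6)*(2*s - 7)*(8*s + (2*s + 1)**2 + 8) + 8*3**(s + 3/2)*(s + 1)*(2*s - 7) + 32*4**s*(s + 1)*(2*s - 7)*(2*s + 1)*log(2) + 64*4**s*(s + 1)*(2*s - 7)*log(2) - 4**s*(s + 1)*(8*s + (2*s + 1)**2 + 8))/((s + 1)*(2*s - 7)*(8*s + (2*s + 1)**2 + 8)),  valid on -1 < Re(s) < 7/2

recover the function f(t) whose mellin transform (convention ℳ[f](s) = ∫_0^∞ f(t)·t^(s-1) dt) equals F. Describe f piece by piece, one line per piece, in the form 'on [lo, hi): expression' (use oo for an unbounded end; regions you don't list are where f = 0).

back out the shared t-power: sqrt(t) on [0, 3/2); t*log(t) on [3/2, 2); t**(-4) on [2, ∞)
integrate the 3 segments split at 3/2, 2, then add the results
over [0, 3/2), the kernel integral of t enters the sum
∫ over [3/2, 2) of t**(3/2)*log(t)·t^(s-1) joins the sum
over [2, ∞), the kernel integral of t**(-7/2) enters the sum

on [0, 3/2): t
on [3/2, 2): t**(3/2)*log(t)
on [2, oo): t**(-7/2)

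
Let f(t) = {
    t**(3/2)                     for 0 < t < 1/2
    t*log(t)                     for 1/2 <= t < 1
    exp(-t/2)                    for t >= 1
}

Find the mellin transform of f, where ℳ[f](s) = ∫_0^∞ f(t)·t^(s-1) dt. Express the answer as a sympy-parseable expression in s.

(2*2**(2*s)*(2*s + 3)*(s**2 + 2*s + 1)*uppergamma(s, 1/2) - 2*2**s*(2*s + 3) + s*(2*s + 3)*log(2) + 2*s + (2*s + 3)*log(2) + sqrt(2)*(s**2 + 2*s + 1) + 3)/(2*2**s*(2*s + 3)*(s**2 + 2*s + 1))
  Re(s) > -3/2

slice at 1/2, 1, transform all 3 pieces, and sum them
on [0, 1/2) integrate f = t**(3/2) against the kernel
[1/2, 1) adds the kernel integral of t*log(t)
between 1 and ∞ the integrand is exp(-t/2)·t^(s-1)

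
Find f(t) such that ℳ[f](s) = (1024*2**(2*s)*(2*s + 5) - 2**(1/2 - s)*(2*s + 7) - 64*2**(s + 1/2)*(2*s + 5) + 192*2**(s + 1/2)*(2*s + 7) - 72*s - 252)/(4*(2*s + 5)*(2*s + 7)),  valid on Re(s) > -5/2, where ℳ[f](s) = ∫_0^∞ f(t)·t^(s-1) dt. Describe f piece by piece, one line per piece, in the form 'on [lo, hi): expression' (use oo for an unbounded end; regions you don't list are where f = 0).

linearity at 1/2, 1, 2 turns ℳ[f](s) into 4 summed integrals
piece [0, 1/2): integrate t**(5/2)/2 against the kernel
for t in [1/2, 1): the term is ∫ 3*t**(5/2)/2·t^(s-1)
∫ 6*t**(5/2)·t^(s-1) over [1, 2)
on [2, 4): add ∫ t**(7/2)·t^(s-1) dt

on [0, 1/2): t**(5/2)/2
on [1/2, 1): 3*t**(5/2)/2
on [1, 2): 6*t**(5/2)
on [2, 4): t**(7/2)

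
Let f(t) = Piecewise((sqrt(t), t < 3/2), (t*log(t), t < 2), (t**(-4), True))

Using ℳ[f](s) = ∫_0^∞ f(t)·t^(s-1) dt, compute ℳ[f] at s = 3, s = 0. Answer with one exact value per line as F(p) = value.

along the cuts 3/2, 2, ℳ[f](s) splits into 3 integrals
the [0, 3/2) slice contributes ∫ sqrt(t)·t^(s-1) dt
on [3/2, 2) integrate f = t*log(t) against the kernel
piece [2, ∞): integrate t**(-4) against the kernel

F(3) = -81*log(3)/64 - 47/256 + 27*sqrt(6)/56 + 337*log(2)/64
F(0) = -31/64 + log(8*sqrt(6)/9) + sqrt(6)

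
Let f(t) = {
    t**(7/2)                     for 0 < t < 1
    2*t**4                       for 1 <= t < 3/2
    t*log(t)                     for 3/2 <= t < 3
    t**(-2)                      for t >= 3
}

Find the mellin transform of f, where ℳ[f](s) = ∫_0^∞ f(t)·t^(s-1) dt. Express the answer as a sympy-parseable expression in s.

the shared t-power comes off first: t**(3/2) on [0, 1); 2*t**2 on [1, 3/2); log(t)/t on [3/2, 3); …
f breaks at 1, 3/2, 3 into 4 integrals to sum
between 0 and 1 the integrand is t**(7/2)·t^(s-1)
segment [1, 3/2) carries 2*t**4; integrate it
[3/2, 3) adds the kernel integral of t*log(t)
for t in [3, ∞): the term is ∫ t**(-2)·t^(s-1)

2**(-s - 2)*(324*2**(s + 2)*(s - 2)*(s + 4)*(-2*s + (s + 2)**2 - 3) - 324*2**(s + 2)*(s - 2)*(2*s + 7)*(-2*s + (s + 2)**2 - 3) - 108*3**(s + 2)*(s - 2)*(s + 2)*(s + 4)*(2*s + 7)*log(3) + 108*3**(s + 2)*(s - 2)*(s + 2)*(s + 4)*(2*s + 7)*log(2) - 108*3**(s + 2)*(s - 2)*(s + 4)*(2*s + 7)*log(2) + 108*3**(s + 2)*(s - 2)*(s + 4)*(2*s + 7) + 108*3**(s + 2)*(s - 2)*(s + 4)*(2*s + 7)*log(3) + 729*3**(s + 2)*(s - 2)*(2*s + 7)*(-2*s + (s + 2)**2 - 3) + 54*6**(s + 2)*(s - 2)*(s + 2)*(s + 4)*(2*s + 7)*log(3) - 54*6**(s + 2)*(s - 2)*(s + 4)*(2*s + 7)*log(3) - 54*6**(s + 2)*(s - 2)*(s + 4)*(2*s + 7) - 2*6**(s + 2)*(s + 4)*(2*s + 7)*(-2*s + (s + 2)**2 - 3))/(162*(s - 2)*(s + 4)*(2*s + 7)*(-2*s + (s + 2)**2 - 3))
  -7/2 < Re(s) < 2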